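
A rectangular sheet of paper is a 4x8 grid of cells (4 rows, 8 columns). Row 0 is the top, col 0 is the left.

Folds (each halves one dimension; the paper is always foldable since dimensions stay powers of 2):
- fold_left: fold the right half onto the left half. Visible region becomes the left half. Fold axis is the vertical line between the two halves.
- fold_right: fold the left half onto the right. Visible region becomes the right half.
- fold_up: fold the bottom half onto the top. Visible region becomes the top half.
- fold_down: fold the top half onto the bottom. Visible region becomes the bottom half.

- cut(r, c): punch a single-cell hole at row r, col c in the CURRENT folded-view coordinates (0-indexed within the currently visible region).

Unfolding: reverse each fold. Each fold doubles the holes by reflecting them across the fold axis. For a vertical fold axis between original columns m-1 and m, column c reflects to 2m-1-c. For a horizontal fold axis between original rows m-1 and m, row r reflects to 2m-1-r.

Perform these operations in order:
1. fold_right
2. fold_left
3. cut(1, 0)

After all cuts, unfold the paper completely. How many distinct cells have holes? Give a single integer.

Answer: 4

Derivation:
Op 1 fold_right: fold axis v@4; visible region now rows[0,4) x cols[4,8) = 4x4
Op 2 fold_left: fold axis v@6; visible region now rows[0,4) x cols[4,6) = 4x2
Op 3 cut(1, 0): punch at orig (1,4); cuts so far [(1, 4)]; region rows[0,4) x cols[4,6) = 4x2
Unfold 1 (reflect across v@6): 2 holes -> [(1, 4), (1, 7)]
Unfold 2 (reflect across v@4): 4 holes -> [(1, 0), (1, 3), (1, 4), (1, 7)]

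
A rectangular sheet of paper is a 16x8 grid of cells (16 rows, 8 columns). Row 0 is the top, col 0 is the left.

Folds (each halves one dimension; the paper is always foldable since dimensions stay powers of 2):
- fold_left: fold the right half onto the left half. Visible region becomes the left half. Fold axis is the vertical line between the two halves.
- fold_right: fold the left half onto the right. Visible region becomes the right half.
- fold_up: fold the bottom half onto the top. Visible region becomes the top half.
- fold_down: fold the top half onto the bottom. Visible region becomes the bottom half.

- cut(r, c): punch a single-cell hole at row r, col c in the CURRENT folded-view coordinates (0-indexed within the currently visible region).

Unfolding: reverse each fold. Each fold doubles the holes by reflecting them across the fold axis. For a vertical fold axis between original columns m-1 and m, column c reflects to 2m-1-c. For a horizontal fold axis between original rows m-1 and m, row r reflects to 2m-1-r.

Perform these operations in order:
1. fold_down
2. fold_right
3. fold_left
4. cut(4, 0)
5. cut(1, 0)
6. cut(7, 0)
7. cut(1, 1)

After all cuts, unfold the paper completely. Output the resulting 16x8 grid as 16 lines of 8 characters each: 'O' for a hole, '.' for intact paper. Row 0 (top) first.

Op 1 fold_down: fold axis h@8; visible region now rows[8,16) x cols[0,8) = 8x8
Op 2 fold_right: fold axis v@4; visible region now rows[8,16) x cols[4,8) = 8x4
Op 3 fold_left: fold axis v@6; visible region now rows[8,16) x cols[4,6) = 8x2
Op 4 cut(4, 0): punch at orig (12,4); cuts so far [(12, 4)]; region rows[8,16) x cols[4,6) = 8x2
Op 5 cut(1, 0): punch at orig (9,4); cuts so far [(9, 4), (12, 4)]; region rows[8,16) x cols[4,6) = 8x2
Op 6 cut(7, 0): punch at orig (15,4); cuts so far [(9, 4), (12, 4), (15, 4)]; region rows[8,16) x cols[4,6) = 8x2
Op 7 cut(1, 1): punch at orig (9,5); cuts so far [(9, 4), (9, 5), (12, 4), (15, 4)]; region rows[8,16) x cols[4,6) = 8x2
Unfold 1 (reflect across v@6): 8 holes -> [(9, 4), (9, 5), (9, 6), (9, 7), (12, 4), (12, 7), (15, 4), (15, 7)]
Unfold 2 (reflect across v@4): 16 holes -> [(9, 0), (9, 1), (9, 2), (9, 3), (9, 4), (9, 5), (9, 6), (9, 7), (12, 0), (12, 3), (12, 4), (12, 7), (15, 0), (15, 3), (15, 4), (15, 7)]
Unfold 3 (reflect across h@8): 32 holes -> [(0, 0), (0, 3), (0, 4), (0, 7), (3, 0), (3, 3), (3, 4), (3, 7), (6, 0), (6, 1), (6, 2), (6, 3), (6, 4), (6, 5), (6, 6), (6, 7), (9, 0), (9, 1), (9, 2), (9, 3), (9, 4), (9, 5), (9, 6), (9, 7), (12, 0), (12, 3), (12, 4), (12, 7), (15, 0), (15, 3), (15, 4), (15, 7)]

Answer: O..OO..O
........
........
O..OO..O
........
........
OOOOOOOO
........
........
OOOOOOOO
........
........
O..OO..O
........
........
O..OO..O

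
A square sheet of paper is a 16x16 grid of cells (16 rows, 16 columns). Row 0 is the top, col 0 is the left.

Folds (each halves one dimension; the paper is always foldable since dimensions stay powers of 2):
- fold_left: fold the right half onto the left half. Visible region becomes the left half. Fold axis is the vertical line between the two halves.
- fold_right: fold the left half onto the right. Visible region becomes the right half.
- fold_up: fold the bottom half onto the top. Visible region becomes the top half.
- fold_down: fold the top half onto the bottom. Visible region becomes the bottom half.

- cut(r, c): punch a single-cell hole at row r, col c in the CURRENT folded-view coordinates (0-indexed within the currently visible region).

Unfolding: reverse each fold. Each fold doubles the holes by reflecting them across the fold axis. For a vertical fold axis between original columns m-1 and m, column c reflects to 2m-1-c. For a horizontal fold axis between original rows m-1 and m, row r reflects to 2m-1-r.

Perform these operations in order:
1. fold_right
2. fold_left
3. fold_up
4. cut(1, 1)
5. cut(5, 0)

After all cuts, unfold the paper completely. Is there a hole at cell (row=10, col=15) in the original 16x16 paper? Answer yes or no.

Op 1 fold_right: fold axis v@8; visible region now rows[0,16) x cols[8,16) = 16x8
Op 2 fold_left: fold axis v@12; visible region now rows[0,16) x cols[8,12) = 16x4
Op 3 fold_up: fold axis h@8; visible region now rows[0,8) x cols[8,12) = 8x4
Op 4 cut(1, 1): punch at orig (1,9); cuts so far [(1, 9)]; region rows[0,8) x cols[8,12) = 8x4
Op 5 cut(5, 0): punch at orig (5,8); cuts so far [(1, 9), (5, 8)]; region rows[0,8) x cols[8,12) = 8x4
Unfold 1 (reflect across h@8): 4 holes -> [(1, 9), (5, 8), (10, 8), (14, 9)]
Unfold 2 (reflect across v@12): 8 holes -> [(1, 9), (1, 14), (5, 8), (5, 15), (10, 8), (10, 15), (14, 9), (14, 14)]
Unfold 3 (reflect across v@8): 16 holes -> [(1, 1), (1, 6), (1, 9), (1, 14), (5, 0), (5, 7), (5, 8), (5, 15), (10, 0), (10, 7), (10, 8), (10, 15), (14, 1), (14, 6), (14, 9), (14, 14)]
Holes: [(1, 1), (1, 6), (1, 9), (1, 14), (5, 0), (5, 7), (5, 8), (5, 15), (10, 0), (10, 7), (10, 8), (10, 15), (14, 1), (14, 6), (14, 9), (14, 14)]

Answer: yes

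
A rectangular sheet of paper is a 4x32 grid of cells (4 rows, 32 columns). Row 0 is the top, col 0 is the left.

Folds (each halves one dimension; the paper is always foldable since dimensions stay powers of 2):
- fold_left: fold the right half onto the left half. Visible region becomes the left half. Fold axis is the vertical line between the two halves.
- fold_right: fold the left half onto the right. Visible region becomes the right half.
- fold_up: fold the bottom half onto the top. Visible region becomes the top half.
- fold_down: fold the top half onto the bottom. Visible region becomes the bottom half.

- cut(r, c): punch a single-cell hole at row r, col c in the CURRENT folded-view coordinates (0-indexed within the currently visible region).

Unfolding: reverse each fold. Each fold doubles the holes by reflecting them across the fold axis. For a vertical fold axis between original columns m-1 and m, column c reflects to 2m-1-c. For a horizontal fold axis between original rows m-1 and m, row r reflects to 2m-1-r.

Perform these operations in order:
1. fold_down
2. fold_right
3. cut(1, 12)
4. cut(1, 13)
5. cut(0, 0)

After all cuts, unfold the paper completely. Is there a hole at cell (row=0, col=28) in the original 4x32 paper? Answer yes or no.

Answer: yes

Derivation:
Op 1 fold_down: fold axis h@2; visible region now rows[2,4) x cols[0,32) = 2x32
Op 2 fold_right: fold axis v@16; visible region now rows[2,4) x cols[16,32) = 2x16
Op 3 cut(1, 12): punch at orig (3,28); cuts so far [(3, 28)]; region rows[2,4) x cols[16,32) = 2x16
Op 4 cut(1, 13): punch at orig (3,29); cuts so far [(3, 28), (3, 29)]; region rows[2,4) x cols[16,32) = 2x16
Op 5 cut(0, 0): punch at orig (2,16); cuts so far [(2, 16), (3, 28), (3, 29)]; region rows[2,4) x cols[16,32) = 2x16
Unfold 1 (reflect across v@16): 6 holes -> [(2, 15), (2, 16), (3, 2), (3, 3), (3, 28), (3, 29)]
Unfold 2 (reflect across h@2): 12 holes -> [(0, 2), (0, 3), (0, 28), (0, 29), (1, 15), (1, 16), (2, 15), (2, 16), (3, 2), (3, 3), (3, 28), (3, 29)]
Holes: [(0, 2), (0, 3), (0, 28), (0, 29), (1, 15), (1, 16), (2, 15), (2, 16), (3, 2), (3, 3), (3, 28), (3, 29)]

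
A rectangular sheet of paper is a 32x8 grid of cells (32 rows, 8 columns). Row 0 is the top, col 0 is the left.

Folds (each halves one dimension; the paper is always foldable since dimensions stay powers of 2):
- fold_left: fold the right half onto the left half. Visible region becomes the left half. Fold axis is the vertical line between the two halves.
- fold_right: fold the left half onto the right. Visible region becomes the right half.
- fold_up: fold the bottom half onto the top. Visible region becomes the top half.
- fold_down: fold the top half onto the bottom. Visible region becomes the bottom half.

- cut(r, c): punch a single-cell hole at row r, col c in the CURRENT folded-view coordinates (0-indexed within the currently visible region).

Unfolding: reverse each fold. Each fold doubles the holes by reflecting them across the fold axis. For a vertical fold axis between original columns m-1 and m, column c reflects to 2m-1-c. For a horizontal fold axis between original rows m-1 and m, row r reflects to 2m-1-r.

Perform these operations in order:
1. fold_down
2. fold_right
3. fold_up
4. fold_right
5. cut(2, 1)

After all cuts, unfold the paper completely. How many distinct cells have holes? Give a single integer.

Op 1 fold_down: fold axis h@16; visible region now rows[16,32) x cols[0,8) = 16x8
Op 2 fold_right: fold axis v@4; visible region now rows[16,32) x cols[4,8) = 16x4
Op 3 fold_up: fold axis h@24; visible region now rows[16,24) x cols[4,8) = 8x4
Op 4 fold_right: fold axis v@6; visible region now rows[16,24) x cols[6,8) = 8x2
Op 5 cut(2, 1): punch at orig (18,7); cuts so far [(18, 7)]; region rows[16,24) x cols[6,8) = 8x2
Unfold 1 (reflect across v@6): 2 holes -> [(18, 4), (18, 7)]
Unfold 2 (reflect across h@24): 4 holes -> [(18, 4), (18, 7), (29, 4), (29, 7)]
Unfold 3 (reflect across v@4): 8 holes -> [(18, 0), (18, 3), (18, 4), (18, 7), (29, 0), (29, 3), (29, 4), (29, 7)]
Unfold 4 (reflect across h@16): 16 holes -> [(2, 0), (2, 3), (2, 4), (2, 7), (13, 0), (13, 3), (13, 4), (13, 7), (18, 0), (18, 3), (18, 4), (18, 7), (29, 0), (29, 3), (29, 4), (29, 7)]

Answer: 16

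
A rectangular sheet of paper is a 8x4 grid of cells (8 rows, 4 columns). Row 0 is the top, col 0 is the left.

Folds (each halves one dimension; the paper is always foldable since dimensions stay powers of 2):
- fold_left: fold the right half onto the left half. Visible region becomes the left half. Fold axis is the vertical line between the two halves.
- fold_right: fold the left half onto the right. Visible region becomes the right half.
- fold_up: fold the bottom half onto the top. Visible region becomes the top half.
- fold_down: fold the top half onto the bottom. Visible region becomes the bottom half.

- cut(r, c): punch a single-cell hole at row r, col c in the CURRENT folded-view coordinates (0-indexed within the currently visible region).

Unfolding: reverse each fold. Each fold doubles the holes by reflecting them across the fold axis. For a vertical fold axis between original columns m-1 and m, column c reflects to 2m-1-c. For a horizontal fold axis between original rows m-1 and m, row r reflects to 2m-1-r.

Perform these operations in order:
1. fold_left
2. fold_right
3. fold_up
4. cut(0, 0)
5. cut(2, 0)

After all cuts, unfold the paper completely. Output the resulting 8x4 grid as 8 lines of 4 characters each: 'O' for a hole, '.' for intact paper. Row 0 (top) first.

Op 1 fold_left: fold axis v@2; visible region now rows[0,8) x cols[0,2) = 8x2
Op 2 fold_right: fold axis v@1; visible region now rows[0,8) x cols[1,2) = 8x1
Op 3 fold_up: fold axis h@4; visible region now rows[0,4) x cols[1,2) = 4x1
Op 4 cut(0, 0): punch at orig (0,1); cuts so far [(0, 1)]; region rows[0,4) x cols[1,2) = 4x1
Op 5 cut(2, 0): punch at orig (2,1); cuts so far [(0, 1), (2, 1)]; region rows[0,4) x cols[1,2) = 4x1
Unfold 1 (reflect across h@4): 4 holes -> [(0, 1), (2, 1), (5, 1), (7, 1)]
Unfold 2 (reflect across v@1): 8 holes -> [(0, 0), (0, 1), (2, 0), (2, 1), (5, 0), (5, 1), (7, 0), (7, 1)]
Unfold 3 (reflect across v@2): 16 holes -> [(0, 0), (0, 1), (0, 2), (0, 3), (2, 0), (2, 1), (2, 2), (2, 3), (5, 0), (5, 1), (5, 2), (5, 3), (7, 0), (7, 1), (7, 2), (7, 3)]

Answer: OOOO
....
OOOO
....
....
OOOO
....
OOOO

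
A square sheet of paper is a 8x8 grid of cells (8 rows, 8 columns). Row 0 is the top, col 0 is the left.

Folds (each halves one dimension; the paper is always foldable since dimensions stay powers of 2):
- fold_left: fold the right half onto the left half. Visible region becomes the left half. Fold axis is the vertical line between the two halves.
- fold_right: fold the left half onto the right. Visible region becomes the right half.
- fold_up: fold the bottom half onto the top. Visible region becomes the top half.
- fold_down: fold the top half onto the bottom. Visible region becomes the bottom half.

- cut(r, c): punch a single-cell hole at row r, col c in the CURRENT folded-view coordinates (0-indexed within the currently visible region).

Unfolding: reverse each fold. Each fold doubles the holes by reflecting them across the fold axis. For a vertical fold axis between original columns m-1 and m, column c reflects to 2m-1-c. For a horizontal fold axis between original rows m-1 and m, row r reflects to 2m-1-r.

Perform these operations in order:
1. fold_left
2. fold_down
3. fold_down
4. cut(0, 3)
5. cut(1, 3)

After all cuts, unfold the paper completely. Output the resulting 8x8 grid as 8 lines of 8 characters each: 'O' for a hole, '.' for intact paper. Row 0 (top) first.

Op 1 fold_left: fold axis v@4; visible region now rows[0,8) x cols[0,4) = 8x4
Op 2 fold_down: fold axis h@4; visible region now rows[4,8) x cols[0,4) = 4x4
Op 3 fold_down: fold axis h@6; visible region now rows[6,8) x cols[0,4) = 2x4
Op 4 cut(0, 3): punch at orig (6,3); cuts so far [(6, 3)]; region rows[6,8) x cols[0,4) = 2x4
Op 5 cut(1, 3): punch at orig (7,3); cuts so far [(6, 3), (7, 3)]; region rows[6,8) x cols[0,4) = 2x4
Unfold 1 (reflect across h@6): 4 holes -> [(4, 3), (5, 3), (6, 3), (7, 3)]
Unfold 2 (reflect across h@4): 8 holes -> [(0, 3), (1, 3), (2, 3), (3, 3), (4, 3), (5, 3), (6, 3), (7, 3)]
Unfold 3 (reflect across v@4): 16 holes -> [(0, 3), (0, 4), (1, 3), (1, 4), (2, 3), (2, 4), (3, 3), (3, 4), (4, 3), (4, 4), (5, 3), (5, 4), (6, 3), (6, 4), (7, 3), (7, 4)]

Answer: ...OO...
...OO...
...OO...
...OO...
...OO...
...OO...
...OO...
...OO...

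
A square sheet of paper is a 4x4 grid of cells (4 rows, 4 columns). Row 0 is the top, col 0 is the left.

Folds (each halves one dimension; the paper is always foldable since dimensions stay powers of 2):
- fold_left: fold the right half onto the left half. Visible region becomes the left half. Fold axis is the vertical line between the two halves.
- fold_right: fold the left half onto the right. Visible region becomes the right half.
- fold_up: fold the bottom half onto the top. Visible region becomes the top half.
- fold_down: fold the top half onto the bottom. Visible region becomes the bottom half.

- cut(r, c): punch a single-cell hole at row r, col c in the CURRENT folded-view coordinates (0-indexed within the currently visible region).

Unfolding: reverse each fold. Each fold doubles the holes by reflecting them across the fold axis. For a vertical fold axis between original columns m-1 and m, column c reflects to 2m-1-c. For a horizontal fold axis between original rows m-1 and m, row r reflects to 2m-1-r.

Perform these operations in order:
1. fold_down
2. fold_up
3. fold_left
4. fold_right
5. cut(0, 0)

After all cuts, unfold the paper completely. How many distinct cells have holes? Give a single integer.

Op 1 fold_down: fold axis h@2; visible region now rows[2,4) x cols[0,4) = 2x4
Op 2 fold_up: fold axis h@3; visible region now rows[2,3) x cols[0,4) = 1x4
Op 3 fold_left: fold axis v@2; visible region now rows[2,3) x cols[0,2) = 1x2
Op 4 fold_right: fold axis v@1; visible region now rows[2,3) x cols[1,2) = 1x1
Op 5 cut(0, 0): punch at orig (2,1); cuts so far [(2, 1)]; region rows[2,3) x cols[1,2) = 1x1
Unfold 1 (reflect across v@1): 2 holes -> [(2, 0), (2, 1)]
Unfold 2 (reflect across v@2): 4 holes -> [(2, 0), (2, 1), (2, 2), (2, 3)]
Unfold 3 (reflect across h@3): 8 holes -> [(2, 0), (2, 1), (2, 2), (2, 3), (3, 0), (3, 1), (3, 2), (3, 3)]
Unfold 4 (reflect across h@2): 16 holes -> [(0, 0), (0, 1), (0, 2), (0, 3), (1, 0), (1, 1), (1, 2), (1, 3), (2, 0), (2, 1), (2, 2), (2, 3), (3, 0), (3, 1), (3, 2), (3, 3)]

Answer: 16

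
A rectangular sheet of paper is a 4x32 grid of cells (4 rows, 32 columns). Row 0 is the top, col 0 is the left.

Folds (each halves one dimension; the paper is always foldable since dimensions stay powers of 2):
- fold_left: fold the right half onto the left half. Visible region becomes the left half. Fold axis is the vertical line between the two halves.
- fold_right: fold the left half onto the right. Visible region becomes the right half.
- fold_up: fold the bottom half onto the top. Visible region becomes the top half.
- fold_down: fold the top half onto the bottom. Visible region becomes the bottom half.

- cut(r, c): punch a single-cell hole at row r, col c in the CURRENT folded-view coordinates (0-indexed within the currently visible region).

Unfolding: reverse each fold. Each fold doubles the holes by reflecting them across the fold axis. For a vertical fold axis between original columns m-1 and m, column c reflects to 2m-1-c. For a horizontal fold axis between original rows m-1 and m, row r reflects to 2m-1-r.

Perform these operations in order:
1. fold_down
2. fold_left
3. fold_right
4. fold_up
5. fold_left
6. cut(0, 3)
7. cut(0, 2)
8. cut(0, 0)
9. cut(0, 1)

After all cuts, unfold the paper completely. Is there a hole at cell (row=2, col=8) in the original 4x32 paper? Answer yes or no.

Answer: yes

Derivation:
Op 1 fold_down: fold axis h@2; visible region now rows[2,4) x cols[0,32) = 2x32
Op 2 fold_left: fold axis v@16; visible region now rows[2,4) x cols[0,16) = 2x16
Op 3 fold_right: fold axis v@8; visible region now rows[2,4) x cols[8,16) = 2x8
Op 4 fold_up: fold axis h@3; visible region now rows[2,3) x cols[8,16) = 1x8
Op 5 fold_left: fold axis v@12; visible region now rows[2,3) x cols[8,12) = 1x4
Op 6 cut(0, 3): punch at orig (2,11); cuts so far [(2, 11)]; region rows[2,3) x cols[8,12) = 1x4
Op 7 cut(0, 2): punch at orig (2,10); cuts so far [(2, 10), (2, 11)]; region rows[2,3) x cols[8,12) = 1x4
Op 8 cut(0, 0): punch at orig (2,8); cuts so far [(2, 8), (2, 10), (2, 11)]; region rows[2,3) x cols[8,12) = 1x4
Op 9 cut(0, 1): punch at orig (2,9); cuts so far [(2, 8), (2, 9), (2, 10), (2, 11)]; region rows[2,3) x cols[8,12) = 1x4
Unfold 1 (reflect across v@12): 8 holes -> [(2, 8), (2, 9), (2, 10), (2, 11), (2, 12), (2, 13), (2, 14), (2, 15)]
Unfold 2 (reflect across h@3): 16 holes -> [(2, 8), (2, 9), (2, 10), (2, 11), (2, 12), (2, 13), (2, 14), (2, 15), (3, 8), (3, 9), (3, 10), (3, 11), (3, 12), (3, 13), (3, 14), (3, 15)]
Unfold 3 (reflect across v@8): 32 holes -> [(2, 0), (2, 1), (2, 2), (2, 3), (2, 4), (2, 5), (2, 6), (2, 7), (2, 8), (2, 9), (2, 10), (2, 11), (2, 12), (2, 13), (2, 14), (2, 15), (3, 0), (3, 1), (3, 2), (3, 3), (3, 4), (3, 5), (3, 6), (3, 7), (3, 8), (3, 9), (3, 10), (3, 11), (3, 12), (3, 13), (3, 14), (3, 15)]
Unfold 4 (reflect across v@16): 64 holes -> [(2, 0), (2, 1), (2, 2), (2, 3), (2, 4), (2, 5), (2, 6), (2, 7), (2, 8), (2, 9), (2, 10), (2, 11), (2, 12), (2, 13), (2, 14), (2, 15), (2, 16), (2, 17), (2, 18), (2, 19), (2, 20), (2, 21), (2, 22), (2, 23), (2, 24), (2, 25), (2, 26), (2, 27), (2, 28), (2, 29), (2, 30), (2, 31), (3, 0), (3, 1), (3, 2), (3, 3), (3, 4), (3, 5), (3, 6), (3, 7), (3, 8), (3, 9), (3, 10), (3, 11), (3, 12), (3, 13), (3, 14), (3, 15), (3, 16), (3, 17), (3, 18), (3, 19), (3, 20), (3, 21), (3, 22), (3, 23), (3, 24), (3, 25), (3, 26), (3, 27), (3, 28), (3, 29), (3, 30), (3, 31)]
Unfold 5 (reflect across h@2): 128 holes -> [(0, 0), (0, 1), (0, 2), (0, 3), (0, 4), (0, 5), (0, 6), (0, 7), (0, 8), (0, 9), (0, 10), (0, 11), (0, 12), (0, 13), (0, 14), (0, 15), (0, 16), (0, 17), (0, 18), (0, 19), (0, 20), (0, 21), (0, 22), (0, 23), (0, 24), (0, 25), (0, 26), (0, 27), (0, 28), (0, 29), (0, 30), (0, 31), (1, 0), (1, 1), (1, 2), (1, 3), (1, 4), (1, 5), (1, 6), (1, 7), (1, 8), (1, 9), (1, 10), (1, 11), (1, 12), (1, 13), (1, 14), (1, 15), (1, 16), (1, 17), (1, 18), (1, 19), (1, 20), (1, 21), (1, 22), (1, 23), (1, 24), (1, 25), (1, 26), (1, 27), (1, 28), (1, 29), (1, 30), (1, 31), (2, 0), (2, 1), (2, 2), (2, 3), (2, 4), (2, 5), (2, 6), (2, 7), (2, 8), (2, 9), (2, 10), (2, 11), (2, 12), (2, 13), (2, 14), (2, 15), (2, 16), (2, 17), (2, 18), (2, 19), (2, 20), (2, 21), (2, 22), (2, 23), (2, 24), (2, 25), (2, 26), (2, 27), (2, 28), (2, 29), (2, 30), (2, 31), (3, 0), (3, 1), (3, 2), (3, 3), (3, 4), (3, 5), (3, 6), (3, 7), (3, 8), (3, 9), (3, 10), (3, 11), (3, 12), (3, 13), (3, 14), (3, 15), (3, 16), (3, 17), (3, 18), (3, 19), (3, 20), (3, 21), (3, 22), (3, 23), (3, 24), (3, 25), (3, 26), (3, 27), (3, 28), (3, 29), (3, 30), (3, 31)]
Holes: [(0, 0), (0, 1), (0, 2), (0, 3), (0, 4), (0, 5), (0, 6), (0, 7), (0, 8), (0, 9), (0, 10), (0, 11), (0, 12), (0, 13), (0, 14), (0, 15), (0, 16), (0, 17), (0, 18), (0, 19), (0, 20), (0, 21), (0, 22), (0, 23), (0, 24), (0, 25), (0, 26), (0, 27), (0, 28), (0, 29), (0, 30), (0, 31), (1, 0), (1, 1), (1, 2), (1, 3), (1, 4), (1, 5), (1, 6), (1, 7), (1, 8), (1, 9), (1, 10), (1, 11), (1, 12), (1, 13), (1, 14), (1, 15), (1, 16), (1, 17), (1, 18), (1, 19), (1, 20), (1, 21), (1, 22), (1, 23), (1, 24), (1, 25), (1, 26), (1, 27), (1, 28), (1, 29), (1, 30), (1, 31), (2, 0), (2, 1), (2, 2), (2, 3), (2, 4), (2, 5), (2, 6), (2, 7), (2, 8), (2, 9), (2, 10), (2, 11), (2, 12), (2, 13), (2, 14), (2, 15), (2, 16), (2, 17), (2, 18), (2, 19), (2, 20), (2, 21), (2, 22), (2, 23), (2, 24), (2, 25), (2, 26), (2, 27), (2, 28), (2, 29), (2, 30), (2, 31), (3, 0), (3, 1), (3, 2), (3, 3), (3, 4), (3, 5), (3, 6), (3, 7), (3, 8), (3, 9), (3, 10), (3, 11), (3, 12), (3, 13), (3, 14), (3, 15), (3, 16), (3, 17), (3, 18), (3, 19), (3, 20), (3, 21), (3, 22), (3, 23), (3, 24), (3, 25), (3, 26), (3, 27), (3, 28), (3, 29), (3, 30), (3, 31)]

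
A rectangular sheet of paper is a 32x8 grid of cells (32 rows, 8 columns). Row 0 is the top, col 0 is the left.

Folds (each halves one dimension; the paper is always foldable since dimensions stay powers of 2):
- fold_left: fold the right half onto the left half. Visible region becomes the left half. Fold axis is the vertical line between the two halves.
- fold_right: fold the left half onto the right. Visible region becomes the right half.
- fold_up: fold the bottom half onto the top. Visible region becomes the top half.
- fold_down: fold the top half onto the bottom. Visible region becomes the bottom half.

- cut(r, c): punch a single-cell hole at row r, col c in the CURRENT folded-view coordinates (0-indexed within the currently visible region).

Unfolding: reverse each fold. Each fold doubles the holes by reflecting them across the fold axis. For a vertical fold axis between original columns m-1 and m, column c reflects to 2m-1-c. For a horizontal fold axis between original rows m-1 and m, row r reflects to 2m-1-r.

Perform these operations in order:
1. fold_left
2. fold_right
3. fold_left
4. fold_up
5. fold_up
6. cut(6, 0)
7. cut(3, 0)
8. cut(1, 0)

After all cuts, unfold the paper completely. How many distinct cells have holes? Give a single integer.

Op 1 fold_left: fold axis v@4; visible region now rows[0,32) x cols[0,4) = 32x4
Op 2 fold_right: fold axis v@2; visible region now rows[0,32) x cols[2,4) = 32x2
Op 3 fold_left: fold axis v@3; visible region now rows[0,32) x cols[2,3) = 32x1
Op 4 fold_up: fold axis h@16; visible region now rows[0,16) x cols[2,3) = 16x1
Op 5 fold_up: fold axis h@8; visible region now rows[0,8) x cols[2,3) = 8x1
Op 6 cut(6, 0): punch at orig (6,2); cuts so far [(6, 2)]; region rows[0,8) x cols[2,3) = 8x1
Op 7 cut(3, 0): punch at orig (3,2); cuts so far [(3, 2), (6, 2)]; region rows[0,8) x cols[2,3) = 8x1
Op 8 cut(1, 0): punch at orig (1,2); cuts so far [(1, 2), (3, 2), (6, 2)]; region rows[0,8) x cols[2,3) = 8x1
Unfold 1 (reflect across h@8): 6 holes -> [(1, 2), (3, 2), (6, 2), (9, 2), (12, 2), (14, 2)]
Unfold 2 (reflect across h@16): 12 holes -> [(1, 2), (3, 2), (6, 2), (9, 2), (12, 2), (14, 2), (17, 2), (19, 2), (22, 2), (25, 2), (28, 2), (30, 2)]
Unfold 3 (reflect across v@3): 24 holes -> [(1, 2), (1, 3), (3, 2), (3, 3), (6, 2), (6, 3), (9, 2), (9, 3), (12, 2), (12, 3), (14, 2), (14, 3), (17, 2), (17, 3), (19, 2), (19, 3), (22, 2), (22, 3), (25, 2), (25, 3), (28, 2), (28, 3), (30, 2), (30, 3)]
Unfold 4 (reflect across v@2): 48 holes -> [(1, 0), (1, 1), (1, 2), (1, 3), (3, 0), (3, 1), (3, 2), (3, 3), (6, 0), (6, 1), (6, 2), (6, 3), (9, 0), (9, 1), (9, 2), (9, 3), (12, 0), (12, 1), (12, 2), (12, 3), (14, 0), (14, 1), (14, 2), (14, 3), (17, 0), (17, 1), (17, 2), (17, 3), (19, 0), (19, 1), (19, 2), (19, 3), (22, 0), (22, 1), (22, 2), (22, 3), (25, 0), (25, 1), (25, 2), (25, 3), (28, 0), (28, 1), (28, 2), (28, 3), (30, 0), (30, 1), (30, 2), (30, 3)]
Unfold 5 (reflect across v@4): 96 holes -> [(1, 0), (1, 1), (1, 2), (1, 3), (1, 4), (1, 5), (1, 6), (1, 7), (3, 0), (3, 1), (3, 2), (3, 3), (3, 4), (3, 5), (3, 6), (3, 7), (6, 0), (6, 1), (6, 2), (6, 3), (6, 4), (6, 5), (6, 6), (6, 7), (9, 0), (9, 1), (9, 2), (9, 3), (9, 4), (9, 5), (9, 6), (9, 7), (12, 0), (12, 1), (12, 2), (12, 3), (12, 4), (12, 5), (12, 6), (12, 7), (14, 0), (14, 1), (14, 2), (14, 3), (14, 4), (14, 5), (14, 6), (14, 7), (17, 0), (17, 1), (17, 2), (17, 3), (17, 4), (17, 5), (17, 6), (17, 7), (19, 0), (19, 1), (19, 2), (19, 3), (19, 4), (19, 5), (19, 6), (19, 7), (22, 0), (22, 1), (22, 2), (22, 3), (22, 4), (22, 5), (22, 6), (22, 7), (25, 0), (25, 1), (25, 2), (25, 3), (25, 4), (25, 5), (25, 6), (25, 7), (28, 0), (28, 1), (28, 2), (28, 3), (28, 4), (28, 5), (28, 6), (28, 7), (30, 0), (30, 1), (30, 2), (30, 3), (30, 4), (30, 5), (30, 6), (30, 7)]

Answer: 96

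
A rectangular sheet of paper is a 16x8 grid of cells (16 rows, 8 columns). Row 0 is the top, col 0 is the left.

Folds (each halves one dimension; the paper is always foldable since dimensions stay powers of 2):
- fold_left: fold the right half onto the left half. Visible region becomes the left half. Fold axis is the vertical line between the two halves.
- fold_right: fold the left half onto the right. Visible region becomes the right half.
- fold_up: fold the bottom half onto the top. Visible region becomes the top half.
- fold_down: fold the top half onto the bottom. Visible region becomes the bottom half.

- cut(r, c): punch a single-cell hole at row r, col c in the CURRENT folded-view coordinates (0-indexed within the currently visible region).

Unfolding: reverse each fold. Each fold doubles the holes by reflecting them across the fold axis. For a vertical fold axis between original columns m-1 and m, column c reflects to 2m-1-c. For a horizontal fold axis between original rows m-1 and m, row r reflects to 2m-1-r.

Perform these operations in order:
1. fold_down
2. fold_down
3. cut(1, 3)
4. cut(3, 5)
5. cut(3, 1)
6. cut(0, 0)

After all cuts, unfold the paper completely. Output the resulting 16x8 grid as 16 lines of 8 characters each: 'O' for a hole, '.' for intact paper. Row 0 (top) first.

Op 1 fold_down: fold axis h@8; visible region now rows[8,16) x cols[0,8) = 8x8
Op 2 fold_down: fold axis h@12; visible region now rows[12,16) x cols[0,8) = 4x8
Op 3 cut(1, 3): punch at orig (13,3); cuts so far [(13, 3)]; region rows[12,16) x cols[0,8) = 4x8
Op 4 cut(3, 5): punch at orig (15,5); cuts so far [(13, 3), (15, 5)]; region rows[12,16) x cols[0,8) = 4x8
Op 5 cut(3, 1): punch at orig (15,1); cuts so far [(13, 3), (15, 1), (15, 5)]; region rows[12,16) x cols[0,8) = 4x8
Op 6 cut(0, 0): punch at orig (12,0); cuts so far [(12, 0), (13, 3), (15, 1), (15, 5)]; region rows[12,16) x cols[0,8) = 4x8
Unfold 1 (reflect across h@12): 8 holes -> [(8, 1), (8, 5), (10, 3), (11, 0), (12, 0), (13, 3), (15, 1), (15, 5)]
Unfold 2 (reflect across h@8): 16 holes -> [(0, 1), (0, 5), (2, 3), (3, 0), (4, 0), (5, 3), (7, 1), (7, 5), (8, 1), (8, 5), (10, 3), (11, 0), (12, 0), (13, 3), (15, 1), (15, 5)]

Answer: .O...O..
........
...O....
O.......
O.......
...O....
........
.O...O..
.O...O..
........
...O....
O.......
O.......
...O....
........
.O...O..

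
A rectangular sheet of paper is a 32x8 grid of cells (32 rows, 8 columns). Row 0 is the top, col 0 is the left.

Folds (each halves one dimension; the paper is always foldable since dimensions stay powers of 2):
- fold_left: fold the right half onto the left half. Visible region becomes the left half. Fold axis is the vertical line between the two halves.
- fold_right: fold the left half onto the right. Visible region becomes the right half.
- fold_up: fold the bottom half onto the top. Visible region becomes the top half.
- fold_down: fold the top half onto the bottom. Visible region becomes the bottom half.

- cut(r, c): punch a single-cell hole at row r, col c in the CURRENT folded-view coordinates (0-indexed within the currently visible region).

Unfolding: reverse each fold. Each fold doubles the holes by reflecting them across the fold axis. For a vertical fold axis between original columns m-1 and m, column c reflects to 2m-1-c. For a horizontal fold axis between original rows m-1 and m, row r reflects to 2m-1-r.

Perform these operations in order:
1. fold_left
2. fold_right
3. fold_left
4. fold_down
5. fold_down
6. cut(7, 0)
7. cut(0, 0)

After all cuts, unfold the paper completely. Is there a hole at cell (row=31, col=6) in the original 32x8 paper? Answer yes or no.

Answer: yes

Derivation:
Op 1 fold_left: fold axis v@4; visible region now rows[0,32) x cols[0,4) = 32x4
Op 2 fold_right: fold axis v@2; visible region now rows[0,32) x cols[2,4) = 32x2
Op 3 fold_left: fold axis v@3; visible region now rows[0,32) x cols[2,3) = 32x1
Op 4 fold_down: fold axis h@16; visible region now rows[16,32) x cols[2,3) = 16x1
Op 5 fold_down: fold axis h@24; visible region now rows[24,32) x cols[2,3) = 8x1
Op 6 cut(7, 0): punch at orig (31,2); cuts so far [(31, 2)]; region rows[24,32) x cols[2,3) = 8x1
Op 7 cut(0, 0): punch at orig (24,2); cuts so far [(24, 2), (31, 2)]; region rows[24,32) x cols[2,3) = 8x1
Unfold 1 (reflect across h@24): 4 holes -> [(16, 2), (23, 2), (24, 2), (31, 2)]
Unfold 2 (reflect across h@16): 8 holes -> [(0, 2), (7, 2), (8, 2), (15, 2), (16, 2), (23, 2), (24, 2), (31, 2)]
Unfold 3 (reflect across v@3): 16 holes -> [(0, 2), (0, 3), (7, 2), (7, 3), (8, 2), (8, 3), (15, 2), (15, 3), (16, 2), (16, 3), (23, 2), (23, 3), (24, 2), (24, 3), (31, 2), (31, 3)]
Unfold 4 (reflect across v@2): 32 holes -> [(0, 0), (0, 1), (0, 2), (0, 3), (7, 0), (7, 1), (7, 2), (7, 3), (8, 0), (8, 1), (8, 2), (8, 3), (15, 0), (15, 1), (15, 2), (15, 3), (16, 0), (16, 1), (16, 2), (16, 3), (23, 0), (23, 1), (23, 2), (23, 3), (24, 0), (24, 1), (24, 2), (24, 3), (31, 0), (31, 1), (31, 2), (31, 3)]
Unfold 5 (reflect across v@4): 64 holes -> [(0, 0), (0, 1), (0, 2), (0, 3), (0, 4), (0, 5), (0, 6), (0, 7), (7, 0), (7, 1), (7, 2), (7, 3), (7, 4), (7, 5), (7, 6), (7, 7), (8, 0), (8, 1), (8, 2), (8, 3), (8, 4), (8, 5), (8, 6), (8, 7), (15, 0), (15, 1), (15, 2), (15, 3), (15, 4), (15, 5), (15, 6), (15, 7), (16, 0), (16, 1), (16, 2), (16, 3), (16, 4), (16, 5), (16, 6), (16, 7), (23, 0), (23, 1), (23, 2), (23, 3), (23, 4), (23, 5), (23, 6), (23, 7), (24, 0), (24, 1), (24, 2), (24, 3), (24, 4), (24, 5), (24, 6), (24, 7), (31, 0), (31, 1), (31, 2), (31, 3), (31, 4), (31, 5), (31, 6), (31, 7)]
Holes: [(0, 0), (0, 1), (0, 2), (0, 3), (0, 4), (0, 5), (0, 6), (0, 7), (7, 0), (7, 1), (7, 2), (7, 3), (7, 4), (7, 5), (7, 6), (7, 7), (8, 0), (8, 1), (8, 2), (8, 3), (8, 4), (8, 5), (8, 6), (8, 7), (15, 0), (15, 1), (15, 2), (15, 3), (15, 4), (15, 5), (15, 6), (15, 7), (16, 0), (16, 1), (16, 2), (16, 3), (16, 4), (16, 5), (16, 6), (16, 7), (23, 0), (23, 1), (23, 2), (23, 3), (23, 4), (23, 5), (23, 6), (23, 7), (24, 0), (24, 1), (24, 2), (24, 3), (24, 4), (24, 5), (24, 6), (24, 7), (31, 0), (31, 1), (31, 2), (31, 3), (31, 4), (31, 5), (31, 6), (31, 7)]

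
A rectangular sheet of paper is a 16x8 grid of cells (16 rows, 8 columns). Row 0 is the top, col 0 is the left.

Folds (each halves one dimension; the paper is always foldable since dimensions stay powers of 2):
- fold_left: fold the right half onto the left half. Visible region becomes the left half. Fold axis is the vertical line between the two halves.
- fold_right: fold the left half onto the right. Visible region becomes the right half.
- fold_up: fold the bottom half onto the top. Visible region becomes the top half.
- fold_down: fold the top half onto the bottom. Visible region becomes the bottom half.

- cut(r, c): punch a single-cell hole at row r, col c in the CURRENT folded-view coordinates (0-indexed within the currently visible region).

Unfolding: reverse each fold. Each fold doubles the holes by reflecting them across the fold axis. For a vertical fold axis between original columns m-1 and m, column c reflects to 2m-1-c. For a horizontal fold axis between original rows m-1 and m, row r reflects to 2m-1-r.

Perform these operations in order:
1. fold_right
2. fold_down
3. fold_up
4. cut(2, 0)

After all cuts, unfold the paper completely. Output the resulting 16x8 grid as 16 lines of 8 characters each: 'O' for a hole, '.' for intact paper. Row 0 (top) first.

Op 1 fold_right: fold axis v@4; visible region now rows[0,16) x cols[4,8) = 16x4
Op 2 fold_down: fold axis h@8; visible region now rows[8,16) x cols[4,8) = 8x4
Op 3 fold_up: fold axis h@12; visible region now rows[8,12) x cols[4,8) = 4x4
Op 4 cut(2, 0): punch at orig (10,4); cuts so far [(10, 4)]; region rows[8,12) x cols[4,8) = 4x4
Unfold 1 (reflect across h@12): 2 holes -> [(10, 4), (13, 4)]
Unfold 2 (reflect across h@8): 4 holes -> [(2, 4), (5, 4), (10, 4), (13, 4)]
Unfold 3 (reflect across v@4): 8 holes -> [(2, 3), (2, 4), (5, 3), (5, 4), (10, 3), (10, 4), (13, 3), (13, 4)]

Answer: ........
........
...OO...
........
........
...OO...
........
........
........
........
...OO...
........
........
...OO...
........
........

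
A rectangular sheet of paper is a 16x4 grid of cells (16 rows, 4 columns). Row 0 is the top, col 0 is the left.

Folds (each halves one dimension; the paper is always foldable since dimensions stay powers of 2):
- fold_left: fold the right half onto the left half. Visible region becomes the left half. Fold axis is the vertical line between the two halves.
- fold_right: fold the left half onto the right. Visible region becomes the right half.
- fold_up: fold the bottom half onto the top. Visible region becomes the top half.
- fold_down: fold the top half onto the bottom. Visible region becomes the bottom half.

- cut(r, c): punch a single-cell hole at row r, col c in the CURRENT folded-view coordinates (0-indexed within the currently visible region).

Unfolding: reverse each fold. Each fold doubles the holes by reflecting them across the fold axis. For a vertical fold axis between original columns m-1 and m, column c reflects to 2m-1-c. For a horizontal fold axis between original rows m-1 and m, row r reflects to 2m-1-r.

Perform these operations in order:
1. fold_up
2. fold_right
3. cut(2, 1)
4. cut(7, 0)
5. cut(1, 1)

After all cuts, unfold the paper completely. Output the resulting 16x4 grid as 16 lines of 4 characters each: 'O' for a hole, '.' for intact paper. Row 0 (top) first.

Answer: ....
O..O
O..O
....
....
....
....
.OO.
.OO.
....
....
....
....
O..O
O..O
....

Derivation:
Op 1 fold_up: fold axis h@8; visible region now rows[0,8) x cols[0,4) = 8x4
Op 2 fold_right: fold axis v@2; visible region now rows[0,8) x cols[2,4) = 8x2
Op 3 cut(2, 1): punch at orig (2,3); cuts so far [(2, 3)]; region rows[0,8) x cols[2,4) = 8x2
Op 4 cut(7, 0): punch at orig (7,2); cuts so far [(2, 3), (7, 2)]; region rows[0,8) x cols[2,4) = 8x2
Op 5 cut(1, 1): punch at orig (1,3); cuts so far [(1, 3), (2, 3), (7, 2)]; region rows[0,8) x cols[2,4) = 8x2
Unfold 1 (reflect across v@2): 6 holes -> [(1, 0), (1, 3), (2, 0), (2, 3), (7, 1), (7, 2)]
Unfold 2 (reflect across h@8): 12 holes -> [(1, 0), (1, 3), (2, 0), (2, 3), (7, 1), (7, 2), (8, 1), (8, 2), (13, 0), (13, 3), (14, 0), (14, 3)]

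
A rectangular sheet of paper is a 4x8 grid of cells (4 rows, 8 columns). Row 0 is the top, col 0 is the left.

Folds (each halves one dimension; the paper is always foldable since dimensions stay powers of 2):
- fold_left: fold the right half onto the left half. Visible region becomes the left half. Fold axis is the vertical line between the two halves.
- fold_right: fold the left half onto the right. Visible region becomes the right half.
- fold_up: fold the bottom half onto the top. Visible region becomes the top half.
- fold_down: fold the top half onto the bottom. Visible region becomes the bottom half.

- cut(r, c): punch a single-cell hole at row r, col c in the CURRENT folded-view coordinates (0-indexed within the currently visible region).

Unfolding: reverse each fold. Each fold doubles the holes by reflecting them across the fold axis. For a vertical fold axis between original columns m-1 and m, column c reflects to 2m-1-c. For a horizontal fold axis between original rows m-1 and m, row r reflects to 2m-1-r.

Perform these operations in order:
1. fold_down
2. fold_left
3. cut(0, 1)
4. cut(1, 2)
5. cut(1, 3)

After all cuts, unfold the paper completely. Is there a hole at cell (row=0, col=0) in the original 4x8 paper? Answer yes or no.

Op 1 fold_down: fold axis h@2; visible region now rows[2,4) x cols[0,8) = 2x8
Op 2 fold_left: fold axis v@4; visible region now rows[2,4) x cols[0,4) = 2x4
Op 3 cut(0, 1): punch at orig (2,1); cuts so far [(2, 1)]; region rows[2,4) x cols[0,4) = 2x4
Op 4 cut(1, 2): punch at orig (3,2); cuts so far [(2, 1), (3, 2)]; region rows[2,4) x cols[0,4) = 2x4
Op 5 cut(1, 3): punch at orig (3,3); cuts so far [(2, 1), (3, 2), (3, 3)]; region rows[2,4) x cols[0,4) = 2x4
Unfold 1 (reflect across v@4): 6 holes -> [(2, 1), (2, 6), (3, 2), (3, 3), (3, 4), (3, 5)]
Unfold 2 (reflect across h@2): 12 holes -> [(0, 2), (0, 3), (0, 4), (0, 5), (1, 1), (1, 6), (2, 1), (2, 6), (3, 2), (3, 3), (3, 4), (3, 5)]
Holes: [(0, 2), (0, 3), (0, 4), (0, 5), (1, 1), (1, 6), (2, 1), (2, 6), (3, 2), (3, 3), (3, 4), (3, 5)]

Answer: no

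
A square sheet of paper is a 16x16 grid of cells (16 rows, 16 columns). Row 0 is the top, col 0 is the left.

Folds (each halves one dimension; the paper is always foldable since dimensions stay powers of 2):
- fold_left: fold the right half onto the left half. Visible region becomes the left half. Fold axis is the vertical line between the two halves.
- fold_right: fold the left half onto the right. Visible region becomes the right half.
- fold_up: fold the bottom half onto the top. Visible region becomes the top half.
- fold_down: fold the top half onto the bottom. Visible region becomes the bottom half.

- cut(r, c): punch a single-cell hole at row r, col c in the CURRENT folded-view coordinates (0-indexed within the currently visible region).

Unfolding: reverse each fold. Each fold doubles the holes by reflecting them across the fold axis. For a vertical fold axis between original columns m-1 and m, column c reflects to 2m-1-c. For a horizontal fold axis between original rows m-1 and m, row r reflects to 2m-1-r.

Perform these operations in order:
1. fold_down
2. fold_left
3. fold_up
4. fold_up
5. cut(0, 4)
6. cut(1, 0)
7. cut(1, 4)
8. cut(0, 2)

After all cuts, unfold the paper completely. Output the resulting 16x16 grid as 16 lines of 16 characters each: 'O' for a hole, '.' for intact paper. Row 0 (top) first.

Op 1 fold_down: fold axis h@8; visible region now rows[8,16) x cols[0,16) = 8x16
Op 2 fold_left: fold axis v@8; visible region now rows[8,16) x cols[0,8) = 8x8
Op 3 fold_up: fold axis h@12; visible region now rows[8,12) x cols[0,8) = 4x8
Op 4 fold_up: fold axis h@10; visible region now rows[8,10) x cols[0,8) = 2x8
Op 5 cut(0, 4): punch at orig (8,4); cuts so far [(8, 4)]; region rows[8,10) x cols[0,8) = 2x8
Op 6 cut(1, 0): punch at orig (9,0); cuts so far [(8, 4), (9, 0)]; region rows[8,10) x cols[0,8) = 2x8
Op 7 cut(1, 4): punch at orig (9,4); cuts so far [(8, 4), (9, 0), (9, 4)]; region rows[8,10) x cols[0,8) = 2x8
Op 8 cut(0, 2): punch at orig (8,2); cuts so far [(8, 2), (8, 4), (9, 0), (9, 4)]; region rows[8,10) x cols[0,8) = 2x8
Unfold 1 (reflect across h@10): 8 holes -> [(8, 2), (8, 4), (9, 0), (9, 4), (10, 0), (10, 4), (11, 2), (11, 4)]
Unfold 2 (reflect across h@12): 16 holes -> [(8, 2), (8, 4), (9, 0), (9, 4), (10, 0), (10, 4), (11, 2), (11, 4), (12, 2), (12, 4), (13, 0), (13, 4), (14, 0), (14, 4), (15, 2), (15, 4)]
Unfold 3 (reflect across v@8): 32 holes -> [(8, 2), (8, 4), (8, 11), (8, 13), (9, 0), (9, 4), (9, 11), (9, 15), (10, 0), (10, 4), (10, 11), (10, 15), (11, 2), (11, 4), (11, 11), (11, 13), (12, 2), (12, 4), (12, 11), (12, 13), (13, 0), (13, 4), (13, 11), (13, 15), (14, 0), (14, 4), (14, 11), (14, 15), (15, 2), (15, 4), (15, 11), (15, 13)]
Unfold 4 (reflect across h@8): 64 holes -> [(0, 2), (0, 4), (0, 11), (0, 13), (1, 0), (1, 4), (1, 11), (1, 15), (2, 0), (2, 4), (2, 11), (2, 15), (3, 2), (3, 4), (3, 11), (3, 13), (4, 2), (4, 4), (4, 11), (4, 13), (5, 0), (5, 4), (5, 11), (5, 15), (6, 0), (6, 4), (6, 11), (6, 15), (7, 2), (7, 4), (7, 11), (7, 13), (8, 2), (8, 4), (8, 11), (8, 13), (9, 0), (9, 4), (9, 11), (9, 15), (10, 0), (10, 4), (10, 11), (10, 15), (11, 2), (11, 4), (11, 11), (11, 13), (12, 2), (12, 4), (12, 11), (12, 13), (13, 0), (13, 4), (13, 11), (13, 15), (14, 0), (14, 4), (14, 11), (14, 15), (15, 2), (15, 4), (15, 11), (15, 13)]

Answer: ..O.O......O.O..
O...O......O...O
O...O......O...O
..O.O......O.O..
..O.O......O.O..
O...O......O...O
O...O......O...O
..O.O......O.O..
..O.O......O.O..
O...O......O...O
O...O......O...O
..O.O......O.O..
..O.O......O.O..
O...O......O...O
O...O......O...O
..O.O......O.O..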